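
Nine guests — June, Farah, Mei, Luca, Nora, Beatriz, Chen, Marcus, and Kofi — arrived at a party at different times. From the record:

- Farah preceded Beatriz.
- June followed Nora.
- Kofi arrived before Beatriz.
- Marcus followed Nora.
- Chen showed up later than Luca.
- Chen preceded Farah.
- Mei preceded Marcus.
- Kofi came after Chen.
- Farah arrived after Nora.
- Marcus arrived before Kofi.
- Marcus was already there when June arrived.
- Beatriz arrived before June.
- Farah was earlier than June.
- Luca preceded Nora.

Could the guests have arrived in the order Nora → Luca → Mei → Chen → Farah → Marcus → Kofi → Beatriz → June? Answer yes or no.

no

The constraints require Luca before Nora, but in the proposed sequence Nora appears ahead of Luca. That one violation is enough.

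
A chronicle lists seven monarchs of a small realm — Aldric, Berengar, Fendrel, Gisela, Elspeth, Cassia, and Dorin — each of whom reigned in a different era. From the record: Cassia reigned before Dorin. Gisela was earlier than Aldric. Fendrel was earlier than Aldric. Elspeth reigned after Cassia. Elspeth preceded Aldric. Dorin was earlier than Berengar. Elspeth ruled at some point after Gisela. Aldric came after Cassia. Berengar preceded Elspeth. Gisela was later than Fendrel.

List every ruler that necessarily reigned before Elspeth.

Directly stated before Elspeth: Berengar, Cassia, and Gisela.
Dorin reaches Elspeth via Dorin → Berengar → Elspeth.
Fendrel reaches Elspeth via Fendrel → Gisela → Elspeth.

Berengar, Cassia, Dorin, Fendrel, Gisela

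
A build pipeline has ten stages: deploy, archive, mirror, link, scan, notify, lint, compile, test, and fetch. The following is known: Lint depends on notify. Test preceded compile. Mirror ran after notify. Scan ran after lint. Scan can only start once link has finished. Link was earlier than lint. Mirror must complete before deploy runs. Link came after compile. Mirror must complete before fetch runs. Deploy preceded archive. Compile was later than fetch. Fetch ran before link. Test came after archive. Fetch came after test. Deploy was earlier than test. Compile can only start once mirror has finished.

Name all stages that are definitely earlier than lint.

archive, compile, deploy, fetch, link, mirror, notify, test

Directly stated before lint: link and notify.
Archive reaches lint via archive → test → compile → link → lint.
Compile reaches lint via compile → link → lint.
Deploy reaches lint via deploy → test → compile → link → lint.
Likewise fetch, mirror, and test each reach lint by chaining the stated constraints.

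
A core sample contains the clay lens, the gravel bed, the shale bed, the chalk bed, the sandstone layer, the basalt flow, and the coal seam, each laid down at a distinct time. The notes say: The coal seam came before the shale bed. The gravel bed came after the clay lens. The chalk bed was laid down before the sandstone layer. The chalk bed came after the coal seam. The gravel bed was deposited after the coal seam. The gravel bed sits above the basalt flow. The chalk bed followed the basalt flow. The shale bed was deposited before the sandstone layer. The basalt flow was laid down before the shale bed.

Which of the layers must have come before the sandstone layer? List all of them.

Directly stated before the sandstone layer: the chalk bed and the shale bed.
The basalt flow reaches the sandstone layer via the basalt flow → the chalk bed → the sandstone layer.
The coal seam reaches the sandstone layer via the coal seam → the chalk bed → the sandstone layer.
No chain forces the gravel bed (or any of the others) ahead of the sandstone layer.

the basalt flow, the chalk bed, the coal seam, the shale bed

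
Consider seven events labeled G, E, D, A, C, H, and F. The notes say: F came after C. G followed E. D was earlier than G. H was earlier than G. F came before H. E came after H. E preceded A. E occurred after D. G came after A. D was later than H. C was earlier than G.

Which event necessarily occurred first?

C

C has a chain of constraints placing it before every other event, so C must be first.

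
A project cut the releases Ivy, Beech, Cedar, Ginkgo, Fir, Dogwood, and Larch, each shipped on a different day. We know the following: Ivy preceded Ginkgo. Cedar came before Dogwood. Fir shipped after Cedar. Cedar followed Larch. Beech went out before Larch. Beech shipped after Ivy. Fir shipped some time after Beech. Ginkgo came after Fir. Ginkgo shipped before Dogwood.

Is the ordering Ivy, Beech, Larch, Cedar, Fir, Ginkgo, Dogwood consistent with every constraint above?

Check each stated constraint against the proposed order — e.g. Cedar is ahead of Dogwood; Ivy is ahead of Ginkgo. Every pair is in the required order; nothing is violated.

yes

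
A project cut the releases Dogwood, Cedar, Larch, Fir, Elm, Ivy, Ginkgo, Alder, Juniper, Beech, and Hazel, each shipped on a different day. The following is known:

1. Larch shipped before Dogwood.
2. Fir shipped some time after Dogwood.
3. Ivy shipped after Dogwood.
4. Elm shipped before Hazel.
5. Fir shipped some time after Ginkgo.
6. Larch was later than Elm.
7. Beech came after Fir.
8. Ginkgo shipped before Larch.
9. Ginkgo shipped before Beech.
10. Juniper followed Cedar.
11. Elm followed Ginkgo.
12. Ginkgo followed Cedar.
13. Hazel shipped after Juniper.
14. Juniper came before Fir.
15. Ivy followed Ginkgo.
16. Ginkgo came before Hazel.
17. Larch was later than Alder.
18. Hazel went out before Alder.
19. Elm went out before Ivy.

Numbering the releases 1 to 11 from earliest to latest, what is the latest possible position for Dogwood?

Dogwood must come before Beech, Fir, and Ivy — 3 releases forced after it.
Everything else can be placed before Dogwood in some valid order, so Dogwood can sit as late as position 11 − 3 = 8.

8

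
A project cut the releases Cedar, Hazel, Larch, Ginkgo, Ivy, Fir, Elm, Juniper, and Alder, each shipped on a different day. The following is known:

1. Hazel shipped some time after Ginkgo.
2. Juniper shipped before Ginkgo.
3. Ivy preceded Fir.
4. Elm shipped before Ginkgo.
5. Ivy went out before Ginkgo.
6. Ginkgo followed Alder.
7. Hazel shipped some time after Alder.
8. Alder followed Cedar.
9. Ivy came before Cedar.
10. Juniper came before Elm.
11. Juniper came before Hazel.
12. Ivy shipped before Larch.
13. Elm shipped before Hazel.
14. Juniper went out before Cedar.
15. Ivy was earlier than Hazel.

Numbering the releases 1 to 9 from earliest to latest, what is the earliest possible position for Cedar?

Ivy and Juniper must both come before Cedar — 2 forced predecessors.
Nothing else is forced ahead of Cedar, so its earliest slot is position 2 + 1 = 3.

3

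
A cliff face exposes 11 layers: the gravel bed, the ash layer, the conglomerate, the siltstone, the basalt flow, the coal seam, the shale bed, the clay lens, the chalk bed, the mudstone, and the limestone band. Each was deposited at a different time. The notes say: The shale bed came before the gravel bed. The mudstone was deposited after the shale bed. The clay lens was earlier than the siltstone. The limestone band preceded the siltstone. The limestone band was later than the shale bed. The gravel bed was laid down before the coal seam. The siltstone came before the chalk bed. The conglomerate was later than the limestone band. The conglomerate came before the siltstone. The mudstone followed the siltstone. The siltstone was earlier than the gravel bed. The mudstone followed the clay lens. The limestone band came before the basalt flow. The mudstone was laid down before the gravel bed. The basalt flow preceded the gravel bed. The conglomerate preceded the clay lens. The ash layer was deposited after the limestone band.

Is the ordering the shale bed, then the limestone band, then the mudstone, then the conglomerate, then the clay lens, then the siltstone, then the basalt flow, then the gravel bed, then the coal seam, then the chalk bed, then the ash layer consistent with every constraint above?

The constraints require the clay lens before the mudstone, but in the proposed sequence the mudstone appears ahead of the clay lens. That one violation is enough.

no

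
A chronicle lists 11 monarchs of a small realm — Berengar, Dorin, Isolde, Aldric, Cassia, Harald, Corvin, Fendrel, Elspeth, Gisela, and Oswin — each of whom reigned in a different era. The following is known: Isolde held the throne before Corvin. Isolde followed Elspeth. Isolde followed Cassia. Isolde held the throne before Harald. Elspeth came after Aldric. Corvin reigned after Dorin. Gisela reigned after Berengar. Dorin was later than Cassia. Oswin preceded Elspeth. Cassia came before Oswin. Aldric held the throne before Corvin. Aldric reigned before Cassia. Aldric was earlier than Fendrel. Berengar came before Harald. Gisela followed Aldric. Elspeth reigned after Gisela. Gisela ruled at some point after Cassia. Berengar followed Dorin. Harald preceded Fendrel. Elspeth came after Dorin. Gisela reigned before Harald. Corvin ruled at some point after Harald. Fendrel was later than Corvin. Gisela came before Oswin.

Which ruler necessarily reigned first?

Aldric has a chain of constraints placing them before every other ruler, so Aldric must be first.

Aldric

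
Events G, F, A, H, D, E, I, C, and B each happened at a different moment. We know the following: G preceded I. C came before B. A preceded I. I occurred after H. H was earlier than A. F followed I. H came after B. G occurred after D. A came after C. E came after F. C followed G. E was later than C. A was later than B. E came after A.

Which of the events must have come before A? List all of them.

Directly stated before A: B, C, and H.
D reaches A via D → G → C → A.
G reaches A via G → C → A.

B, C, D, G, H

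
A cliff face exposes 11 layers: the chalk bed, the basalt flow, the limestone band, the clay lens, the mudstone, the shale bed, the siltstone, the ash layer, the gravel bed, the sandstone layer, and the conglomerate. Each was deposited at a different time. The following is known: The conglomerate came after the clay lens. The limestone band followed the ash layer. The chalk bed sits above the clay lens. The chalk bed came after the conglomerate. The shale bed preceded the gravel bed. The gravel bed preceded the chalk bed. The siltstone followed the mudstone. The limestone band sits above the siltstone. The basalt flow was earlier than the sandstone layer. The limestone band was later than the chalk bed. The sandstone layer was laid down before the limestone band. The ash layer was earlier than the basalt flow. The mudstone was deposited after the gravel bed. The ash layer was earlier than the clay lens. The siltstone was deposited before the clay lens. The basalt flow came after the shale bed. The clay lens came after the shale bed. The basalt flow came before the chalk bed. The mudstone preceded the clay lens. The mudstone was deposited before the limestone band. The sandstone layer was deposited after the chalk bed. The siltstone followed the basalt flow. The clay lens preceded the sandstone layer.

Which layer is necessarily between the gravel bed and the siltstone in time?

Tracing the constraints gives the gravel bed → the mudstone → the siltstone, so the mudstone sits after the gravel bed and before the siltstone.
No other layer is forced both after the gravel bed and before the siltstone.

the mudstone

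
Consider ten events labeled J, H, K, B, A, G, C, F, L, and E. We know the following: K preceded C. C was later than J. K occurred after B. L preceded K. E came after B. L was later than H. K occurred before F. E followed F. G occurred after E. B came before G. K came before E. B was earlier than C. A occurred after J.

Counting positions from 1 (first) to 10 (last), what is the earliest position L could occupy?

2

H must come before L — 1 forced predecessor.
Nothing else is forced ahead of L, so its earliest slot is position 1 + 1 = 2.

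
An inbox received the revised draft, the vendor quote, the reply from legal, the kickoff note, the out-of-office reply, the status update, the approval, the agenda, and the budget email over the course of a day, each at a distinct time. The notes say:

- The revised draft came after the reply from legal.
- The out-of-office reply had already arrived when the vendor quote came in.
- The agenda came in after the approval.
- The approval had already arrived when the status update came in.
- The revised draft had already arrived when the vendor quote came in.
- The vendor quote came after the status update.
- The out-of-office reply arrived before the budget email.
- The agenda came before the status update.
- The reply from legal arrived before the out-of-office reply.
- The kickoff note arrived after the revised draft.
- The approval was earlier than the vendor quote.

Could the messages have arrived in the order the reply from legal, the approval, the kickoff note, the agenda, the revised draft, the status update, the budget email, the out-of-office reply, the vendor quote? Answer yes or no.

The constraints require the revised draft before the kickoff note, but in the proposed sequence the kickoff note appears ahead of the revised draft. That one violation is enough.

no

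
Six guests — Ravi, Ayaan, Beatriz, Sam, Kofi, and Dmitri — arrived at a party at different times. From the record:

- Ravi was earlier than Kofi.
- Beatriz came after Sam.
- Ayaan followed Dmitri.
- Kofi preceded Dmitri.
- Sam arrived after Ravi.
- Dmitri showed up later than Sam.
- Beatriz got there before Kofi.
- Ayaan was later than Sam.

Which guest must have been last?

Every other guest has a chain of constraints placing them before Ayaan, so Ayaan is last.

Ayaan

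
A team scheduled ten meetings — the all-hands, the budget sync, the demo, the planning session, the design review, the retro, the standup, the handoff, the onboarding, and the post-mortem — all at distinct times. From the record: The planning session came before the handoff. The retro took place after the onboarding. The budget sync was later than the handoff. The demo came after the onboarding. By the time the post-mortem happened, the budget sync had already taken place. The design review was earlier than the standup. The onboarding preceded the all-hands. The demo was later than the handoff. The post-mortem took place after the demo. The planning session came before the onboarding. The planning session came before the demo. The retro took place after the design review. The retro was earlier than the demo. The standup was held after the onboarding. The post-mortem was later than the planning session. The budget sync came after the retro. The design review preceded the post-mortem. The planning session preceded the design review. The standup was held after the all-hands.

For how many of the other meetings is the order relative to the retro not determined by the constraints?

3

Forced before the retro: the design review, the onboarding, and the planning session; forced after the retro: the budget sync, the demo, and the post-mortem.
That leaves the all-hands, the handoff, and the standup with no forced order relative to the retro — 3.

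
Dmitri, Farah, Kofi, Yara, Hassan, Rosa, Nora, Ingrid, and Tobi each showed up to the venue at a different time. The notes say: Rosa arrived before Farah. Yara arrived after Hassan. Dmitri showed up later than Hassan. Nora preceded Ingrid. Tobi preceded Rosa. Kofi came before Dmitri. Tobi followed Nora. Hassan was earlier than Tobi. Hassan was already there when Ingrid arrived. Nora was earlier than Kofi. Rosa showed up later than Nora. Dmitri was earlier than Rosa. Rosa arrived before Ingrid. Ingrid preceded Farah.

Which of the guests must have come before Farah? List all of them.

Dmitri, Hassan, Ingrid, Kofi, Nora, Rosa, Tobi

Directly stated before Farah: Ingrid and Rosa.
Dmitri reaches Farah via Dmitri → Rosa → Farah.
Hassan reaches Farah via Hassan → Ingrid → Farah.
Kofi reaches Farah via Kofi → Dmitri → Rosa → Farah.
Likewise Nora and Tobi each reach Farah by chaining the stated constraints.
No chain forces Yara ahead of Farah.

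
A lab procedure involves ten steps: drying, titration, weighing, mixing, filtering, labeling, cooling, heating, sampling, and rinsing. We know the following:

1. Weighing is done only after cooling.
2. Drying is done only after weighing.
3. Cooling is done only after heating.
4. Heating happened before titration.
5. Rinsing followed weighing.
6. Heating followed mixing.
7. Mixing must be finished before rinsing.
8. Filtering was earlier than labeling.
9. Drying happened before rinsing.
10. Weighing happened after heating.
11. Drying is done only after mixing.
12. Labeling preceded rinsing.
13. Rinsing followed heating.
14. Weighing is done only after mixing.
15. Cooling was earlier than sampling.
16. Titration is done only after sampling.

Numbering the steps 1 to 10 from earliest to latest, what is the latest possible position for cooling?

5

Cooling must come before drying, rinsing, sampling, titration, and weighing — 5 steps forced after it.
Everything else can be placed before cooling in some valid order, so cooling can sit as late as position 10 − 5 = 5.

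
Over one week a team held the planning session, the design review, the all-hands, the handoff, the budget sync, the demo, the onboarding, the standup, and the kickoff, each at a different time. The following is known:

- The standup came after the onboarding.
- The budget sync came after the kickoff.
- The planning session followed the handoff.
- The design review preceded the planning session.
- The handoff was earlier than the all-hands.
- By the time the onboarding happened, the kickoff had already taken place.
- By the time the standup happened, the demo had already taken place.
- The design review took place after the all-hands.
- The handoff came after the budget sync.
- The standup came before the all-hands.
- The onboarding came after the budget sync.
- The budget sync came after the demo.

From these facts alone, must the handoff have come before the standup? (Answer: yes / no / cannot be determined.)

No chain of stated constraints runs from the handoff to the standup, and none runs from the standup to the handoff either.
So the relative order of the handoff and the standup is not fixed by the given facts.

cannot be determined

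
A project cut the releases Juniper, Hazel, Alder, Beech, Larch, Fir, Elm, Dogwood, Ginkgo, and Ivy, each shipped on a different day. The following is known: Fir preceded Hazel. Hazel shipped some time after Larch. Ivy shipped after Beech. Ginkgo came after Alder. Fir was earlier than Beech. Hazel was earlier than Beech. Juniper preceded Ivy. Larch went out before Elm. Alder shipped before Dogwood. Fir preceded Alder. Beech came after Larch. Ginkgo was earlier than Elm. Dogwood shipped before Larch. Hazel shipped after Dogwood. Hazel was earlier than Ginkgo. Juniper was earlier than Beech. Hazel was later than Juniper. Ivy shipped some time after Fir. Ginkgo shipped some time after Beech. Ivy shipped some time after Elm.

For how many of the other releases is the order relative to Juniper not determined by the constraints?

4

Forced after Juniper: Beech, Elm, Ginkgo, Hazel, and Ivy.
That leaves Alder, Dogwood, Fir, and Larch with no forced order relative to Juniper — 4.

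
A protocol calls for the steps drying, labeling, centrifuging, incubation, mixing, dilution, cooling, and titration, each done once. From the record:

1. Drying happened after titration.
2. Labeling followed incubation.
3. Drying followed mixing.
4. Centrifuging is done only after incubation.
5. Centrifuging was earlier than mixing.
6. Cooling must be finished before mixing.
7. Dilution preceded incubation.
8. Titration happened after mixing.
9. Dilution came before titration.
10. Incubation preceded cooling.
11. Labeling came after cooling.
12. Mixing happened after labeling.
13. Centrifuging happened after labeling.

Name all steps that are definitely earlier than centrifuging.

cooling, dilution, incubation, labeling

Directly stated before centrifuging: incubation and labeling.
Cooling reaches centrifuging via cooling → labeling → centrifuging.
Dilution reaches centrifuging via dilution → incubation → centrifuging.
No chain forces titration (or any of the others) ahead of centrifuging.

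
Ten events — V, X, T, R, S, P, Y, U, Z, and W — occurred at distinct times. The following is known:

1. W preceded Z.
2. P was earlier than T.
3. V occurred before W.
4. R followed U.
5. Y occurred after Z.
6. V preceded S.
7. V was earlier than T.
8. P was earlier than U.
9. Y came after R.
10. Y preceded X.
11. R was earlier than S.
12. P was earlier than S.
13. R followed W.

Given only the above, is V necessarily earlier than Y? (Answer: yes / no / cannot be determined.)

Chain the constraints: V → W → R → Y. Each link is directly stated, so V comes before Y.

yes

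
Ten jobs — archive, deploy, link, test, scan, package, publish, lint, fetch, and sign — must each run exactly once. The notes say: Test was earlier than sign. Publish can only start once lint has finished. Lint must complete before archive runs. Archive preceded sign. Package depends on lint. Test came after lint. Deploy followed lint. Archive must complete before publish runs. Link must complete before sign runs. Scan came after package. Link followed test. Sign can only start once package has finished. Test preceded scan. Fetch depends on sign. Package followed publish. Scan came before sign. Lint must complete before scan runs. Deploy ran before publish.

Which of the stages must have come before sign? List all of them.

Directly stated before sign: archive, link, package, scan, and test.
Deploy reaches sign via deploy → publish → package → sign.
Lint reaches sign via lint → test → sign.
Publish reaches sign via publish → package → sign.
No chain forces fetch ahead of sign.

archive, deploy, link, lint, package, publish, scan, test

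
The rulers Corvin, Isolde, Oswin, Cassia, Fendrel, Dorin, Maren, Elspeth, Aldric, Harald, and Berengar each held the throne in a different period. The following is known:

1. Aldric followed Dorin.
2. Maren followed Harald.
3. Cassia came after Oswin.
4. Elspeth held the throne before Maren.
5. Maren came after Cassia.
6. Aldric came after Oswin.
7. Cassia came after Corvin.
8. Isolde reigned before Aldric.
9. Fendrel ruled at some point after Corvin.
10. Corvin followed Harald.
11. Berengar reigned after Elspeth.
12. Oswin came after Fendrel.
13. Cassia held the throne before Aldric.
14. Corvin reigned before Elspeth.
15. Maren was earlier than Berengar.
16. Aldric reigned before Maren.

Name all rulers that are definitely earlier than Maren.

Directly stated before Maren: Aldric, Cassia, Elspeth, and Harald.
Corvin reaches Maren via Corvin → Cassia → Maren.
Dorin reaches Maren via Dorin → Aldric → Maren.
Fendrel reaches Maren via Fendrel → Oswin → Cassia → Maren.
Likewise Isolde and Oswin each reach Maren by chaining the stated constraints.
No chain forces Berengar ahead of Maren.

Aldric, Cassia, Corvin, Dorin, Elspeth, Fendrel, Harald, Isolde, Oswin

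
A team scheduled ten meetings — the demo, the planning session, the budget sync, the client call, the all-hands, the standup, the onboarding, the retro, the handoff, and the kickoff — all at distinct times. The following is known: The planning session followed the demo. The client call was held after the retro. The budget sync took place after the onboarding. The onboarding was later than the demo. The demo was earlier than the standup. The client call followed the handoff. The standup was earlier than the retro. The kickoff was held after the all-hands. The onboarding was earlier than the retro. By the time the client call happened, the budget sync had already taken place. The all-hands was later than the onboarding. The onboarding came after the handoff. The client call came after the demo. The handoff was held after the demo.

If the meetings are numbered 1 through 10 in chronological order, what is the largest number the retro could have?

9

The retro must come before the client call — 1 meeting forced after it.
Everything else can be placed before the retro in some valid order, so the retro can sit as late as position 10 − 1 = 9.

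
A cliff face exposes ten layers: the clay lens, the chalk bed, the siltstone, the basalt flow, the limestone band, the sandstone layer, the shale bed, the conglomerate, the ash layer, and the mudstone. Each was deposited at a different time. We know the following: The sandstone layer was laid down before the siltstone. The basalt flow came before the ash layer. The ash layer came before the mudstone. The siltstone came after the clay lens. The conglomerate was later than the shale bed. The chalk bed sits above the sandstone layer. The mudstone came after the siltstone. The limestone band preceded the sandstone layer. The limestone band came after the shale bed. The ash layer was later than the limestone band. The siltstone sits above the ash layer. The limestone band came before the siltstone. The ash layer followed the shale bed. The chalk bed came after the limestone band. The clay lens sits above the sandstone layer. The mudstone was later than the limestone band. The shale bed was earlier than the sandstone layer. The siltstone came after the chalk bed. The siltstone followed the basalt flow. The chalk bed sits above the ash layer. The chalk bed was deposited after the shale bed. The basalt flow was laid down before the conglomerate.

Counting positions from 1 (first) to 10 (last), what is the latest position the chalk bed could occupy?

The chalk bed must come before the mudstone and the siltstone — 2 layers forced after it.
Everything else can be placed before the chalk bed in some valid order, so the chalk bed can sit as late as position 10 − 2 = 8.

8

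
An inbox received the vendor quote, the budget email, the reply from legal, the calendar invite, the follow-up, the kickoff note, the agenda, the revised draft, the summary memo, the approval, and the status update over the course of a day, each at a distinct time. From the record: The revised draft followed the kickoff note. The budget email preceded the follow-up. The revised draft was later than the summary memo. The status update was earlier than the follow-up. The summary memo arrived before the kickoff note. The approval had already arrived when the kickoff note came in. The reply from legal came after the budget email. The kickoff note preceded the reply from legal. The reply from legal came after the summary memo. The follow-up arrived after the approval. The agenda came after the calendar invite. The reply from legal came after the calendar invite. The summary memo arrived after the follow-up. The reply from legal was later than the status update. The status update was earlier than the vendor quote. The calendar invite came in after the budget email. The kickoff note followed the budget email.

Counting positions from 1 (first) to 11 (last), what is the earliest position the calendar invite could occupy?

2

The budget email must come before the calendar invite — 1 forced predecessor.
Nothing else is forced ahead of the calendar invite, so its earliest slot is position 1 + 1 = 2.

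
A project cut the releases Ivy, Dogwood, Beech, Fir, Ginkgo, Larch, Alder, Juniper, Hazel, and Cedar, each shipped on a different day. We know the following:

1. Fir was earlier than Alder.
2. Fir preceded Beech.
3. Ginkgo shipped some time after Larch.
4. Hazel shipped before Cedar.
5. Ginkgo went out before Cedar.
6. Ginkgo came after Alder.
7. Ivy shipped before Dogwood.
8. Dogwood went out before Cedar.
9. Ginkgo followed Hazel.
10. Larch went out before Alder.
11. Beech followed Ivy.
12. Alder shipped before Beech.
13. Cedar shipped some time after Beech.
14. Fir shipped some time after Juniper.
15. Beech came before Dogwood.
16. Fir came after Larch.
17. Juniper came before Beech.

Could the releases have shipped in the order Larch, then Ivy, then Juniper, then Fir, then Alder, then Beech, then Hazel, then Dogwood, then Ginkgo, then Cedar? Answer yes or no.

yes

Check each stated constraint against the proposed order — e.g. Ivy is ahead of Dogwood; Larch is ahead of Ginkgo. Every pair is in the required order; nothing is violated.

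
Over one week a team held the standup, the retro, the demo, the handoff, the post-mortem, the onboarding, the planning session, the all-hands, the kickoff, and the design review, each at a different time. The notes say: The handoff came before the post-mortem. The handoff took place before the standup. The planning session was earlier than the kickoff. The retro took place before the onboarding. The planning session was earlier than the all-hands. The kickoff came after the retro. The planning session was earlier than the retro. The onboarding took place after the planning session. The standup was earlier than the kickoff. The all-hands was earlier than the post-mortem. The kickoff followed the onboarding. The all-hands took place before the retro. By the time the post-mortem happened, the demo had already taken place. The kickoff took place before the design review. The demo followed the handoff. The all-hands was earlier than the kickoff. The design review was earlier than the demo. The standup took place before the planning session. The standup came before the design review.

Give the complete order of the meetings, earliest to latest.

The constraints fix every adjacent pair, so only one ordering works:
the handoff → the standup → the planning session → the all-hands → the retro → the onboarding → the kickoff → the design review → the demo → the post-mortem.

the handoff, the standup, the planning session, the all-hands, the retro, the onboarding, the kickoff, the design review, the demo, the post-mortem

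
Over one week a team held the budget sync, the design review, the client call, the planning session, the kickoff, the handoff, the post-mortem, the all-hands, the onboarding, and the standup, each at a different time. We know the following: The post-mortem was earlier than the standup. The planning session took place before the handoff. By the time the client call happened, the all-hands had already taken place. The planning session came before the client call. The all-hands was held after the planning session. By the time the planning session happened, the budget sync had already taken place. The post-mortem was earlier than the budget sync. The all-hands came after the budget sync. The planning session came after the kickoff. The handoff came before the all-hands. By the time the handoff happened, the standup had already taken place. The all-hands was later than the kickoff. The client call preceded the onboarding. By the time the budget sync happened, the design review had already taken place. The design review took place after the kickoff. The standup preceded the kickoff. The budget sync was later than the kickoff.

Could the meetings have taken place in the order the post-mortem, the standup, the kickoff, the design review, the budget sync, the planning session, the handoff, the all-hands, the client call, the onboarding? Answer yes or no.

yes

Check each stated constraint against the proposed order — e.g. the kickoff is ahead of the all-hands; the standup is ahead of the handoff. Every pair is in the required order; nothing is violated.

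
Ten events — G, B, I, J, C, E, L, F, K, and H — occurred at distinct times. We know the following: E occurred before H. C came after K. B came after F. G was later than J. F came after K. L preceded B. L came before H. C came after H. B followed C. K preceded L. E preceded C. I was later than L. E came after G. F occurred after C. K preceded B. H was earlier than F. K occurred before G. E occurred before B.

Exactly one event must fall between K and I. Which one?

Tracing the constraints gives K → L → I, so L sits after K and before I.
No other event is forced both after K and before I.

L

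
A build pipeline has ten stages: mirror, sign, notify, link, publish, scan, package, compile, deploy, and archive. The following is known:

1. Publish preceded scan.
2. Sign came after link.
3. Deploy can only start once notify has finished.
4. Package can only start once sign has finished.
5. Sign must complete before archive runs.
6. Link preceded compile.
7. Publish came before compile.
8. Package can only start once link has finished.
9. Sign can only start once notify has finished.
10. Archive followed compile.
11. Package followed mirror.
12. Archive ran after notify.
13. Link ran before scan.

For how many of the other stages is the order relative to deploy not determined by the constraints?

Forced before deploy: notify.
That leaves archive, compile, link, mirror, package, publish, scan, and sign with no forced order relative to deploy — 8.

8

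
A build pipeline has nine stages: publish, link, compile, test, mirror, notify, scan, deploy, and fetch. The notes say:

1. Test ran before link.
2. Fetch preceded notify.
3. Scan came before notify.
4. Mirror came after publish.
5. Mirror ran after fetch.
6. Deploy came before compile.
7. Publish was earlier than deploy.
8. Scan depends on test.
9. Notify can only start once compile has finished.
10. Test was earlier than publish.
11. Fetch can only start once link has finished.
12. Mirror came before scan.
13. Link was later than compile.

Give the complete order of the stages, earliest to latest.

The constraints fix every adjacent pair, so only one ordering works:
test → publish → deploy → compile → link → fetch → mirror → scan → notify.

test, publish, deploy, compile, link, fetch, mirror, scan, notify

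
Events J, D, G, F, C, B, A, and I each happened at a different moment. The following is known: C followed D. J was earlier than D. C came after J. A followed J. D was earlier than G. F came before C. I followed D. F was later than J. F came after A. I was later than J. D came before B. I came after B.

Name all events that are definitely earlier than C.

A, D, F, J

Directly stated before C: D, F, and J.
A reaches C via A → F → C.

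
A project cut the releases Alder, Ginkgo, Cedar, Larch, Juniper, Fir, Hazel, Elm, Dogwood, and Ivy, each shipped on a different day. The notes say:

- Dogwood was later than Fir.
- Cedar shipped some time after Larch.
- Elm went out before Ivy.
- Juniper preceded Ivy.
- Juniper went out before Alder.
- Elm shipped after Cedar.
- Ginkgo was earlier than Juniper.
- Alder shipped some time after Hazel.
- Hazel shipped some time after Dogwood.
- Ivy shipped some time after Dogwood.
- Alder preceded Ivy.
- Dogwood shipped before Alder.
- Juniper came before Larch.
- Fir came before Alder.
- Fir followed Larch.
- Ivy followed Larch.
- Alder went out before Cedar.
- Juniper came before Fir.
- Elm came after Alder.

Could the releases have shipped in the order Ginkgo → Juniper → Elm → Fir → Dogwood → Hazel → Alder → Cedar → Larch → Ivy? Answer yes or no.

no

The constraints require Larch before Cedar, but in the proposed sequence Cedar appears ahead of Larch. That one violation is enough.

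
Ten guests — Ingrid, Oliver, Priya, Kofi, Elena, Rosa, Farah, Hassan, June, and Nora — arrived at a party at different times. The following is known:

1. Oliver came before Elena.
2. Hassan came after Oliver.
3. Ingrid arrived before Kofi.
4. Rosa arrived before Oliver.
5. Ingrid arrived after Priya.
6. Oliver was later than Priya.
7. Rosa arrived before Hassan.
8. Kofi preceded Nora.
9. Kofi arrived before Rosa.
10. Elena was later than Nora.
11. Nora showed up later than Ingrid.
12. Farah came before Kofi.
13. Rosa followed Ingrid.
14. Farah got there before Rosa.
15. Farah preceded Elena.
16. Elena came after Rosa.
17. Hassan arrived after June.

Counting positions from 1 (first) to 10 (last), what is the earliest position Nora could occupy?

5

Farah, Ingrid, Kofi, and Priya must all come before Nora — 4 forced predecessors.
Nothing else is forced ahead of Nora, so their earliest slot is position 4 + 1 = 5.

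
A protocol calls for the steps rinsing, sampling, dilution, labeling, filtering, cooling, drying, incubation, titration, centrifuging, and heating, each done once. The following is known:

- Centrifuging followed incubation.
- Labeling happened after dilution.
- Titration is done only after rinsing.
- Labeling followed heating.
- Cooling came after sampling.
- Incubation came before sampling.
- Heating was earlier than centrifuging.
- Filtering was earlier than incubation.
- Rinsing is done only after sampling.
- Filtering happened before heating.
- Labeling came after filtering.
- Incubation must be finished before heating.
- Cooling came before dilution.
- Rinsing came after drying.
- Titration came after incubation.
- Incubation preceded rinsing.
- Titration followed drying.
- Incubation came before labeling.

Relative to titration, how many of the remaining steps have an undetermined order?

5

Forced before titration: drying, filtering, incubation, rinsing, and sampling.
That leaves centrifuging, cooling, dilution, heating, and labeling with no forced order relative to titration — 5.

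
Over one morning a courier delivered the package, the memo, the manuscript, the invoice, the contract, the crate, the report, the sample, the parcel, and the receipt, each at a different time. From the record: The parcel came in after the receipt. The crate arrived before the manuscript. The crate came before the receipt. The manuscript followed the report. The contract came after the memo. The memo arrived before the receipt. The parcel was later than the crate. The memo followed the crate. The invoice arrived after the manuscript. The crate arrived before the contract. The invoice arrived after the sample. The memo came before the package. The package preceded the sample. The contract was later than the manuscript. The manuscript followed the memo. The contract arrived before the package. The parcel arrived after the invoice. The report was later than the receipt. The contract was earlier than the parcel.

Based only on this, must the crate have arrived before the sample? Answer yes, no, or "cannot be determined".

yes

Chain the constraints: the crate → the memo → the package → the sample. Each link is directly stated, so the crate comes before the sample.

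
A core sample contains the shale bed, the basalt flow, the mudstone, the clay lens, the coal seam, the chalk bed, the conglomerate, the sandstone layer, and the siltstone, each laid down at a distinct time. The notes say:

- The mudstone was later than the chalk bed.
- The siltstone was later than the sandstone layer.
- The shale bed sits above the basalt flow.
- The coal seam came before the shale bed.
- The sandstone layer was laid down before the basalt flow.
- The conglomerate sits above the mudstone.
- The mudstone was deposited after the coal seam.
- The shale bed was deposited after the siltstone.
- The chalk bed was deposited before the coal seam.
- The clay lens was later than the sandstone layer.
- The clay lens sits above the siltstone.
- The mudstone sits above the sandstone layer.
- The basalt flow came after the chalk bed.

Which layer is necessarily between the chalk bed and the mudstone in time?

Tracing the constraints gives the chalk bed → the coal seam → the mudstone, so the coal seam sits after the chalk bed and before the mudstone.
No other layer is forced both after the chalk bed and before the mudstone.

the coal seam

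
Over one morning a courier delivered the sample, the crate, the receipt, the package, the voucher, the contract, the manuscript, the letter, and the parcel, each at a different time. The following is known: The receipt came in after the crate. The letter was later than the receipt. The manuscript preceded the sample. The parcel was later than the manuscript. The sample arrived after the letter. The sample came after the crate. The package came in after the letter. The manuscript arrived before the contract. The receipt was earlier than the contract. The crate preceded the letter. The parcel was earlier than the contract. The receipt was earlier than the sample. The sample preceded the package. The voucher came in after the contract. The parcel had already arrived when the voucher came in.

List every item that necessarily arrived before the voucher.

the contract, the crate, the manuscript, the parcel, the receipt

Directly stated before the voucher: the contract and the parcel.
The crate reaches the voucher via the crate → the receipt → the contract → the voucher.
The manuscript reaches the voucher via the manuscript → the parcel → the voucher.
The receipt reaches the voucher via the receipt → the contract → the voucher.
No chain forces the sample (or any of the others) ahead of the voucher.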